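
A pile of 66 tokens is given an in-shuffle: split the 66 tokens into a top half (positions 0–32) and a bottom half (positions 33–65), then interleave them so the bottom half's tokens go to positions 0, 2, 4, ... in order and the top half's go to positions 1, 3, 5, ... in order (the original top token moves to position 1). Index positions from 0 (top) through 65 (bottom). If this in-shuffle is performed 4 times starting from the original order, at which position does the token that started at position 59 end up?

Track the token's position through each in-shuffle:
59 → 52 → 38 → 10 → 21

21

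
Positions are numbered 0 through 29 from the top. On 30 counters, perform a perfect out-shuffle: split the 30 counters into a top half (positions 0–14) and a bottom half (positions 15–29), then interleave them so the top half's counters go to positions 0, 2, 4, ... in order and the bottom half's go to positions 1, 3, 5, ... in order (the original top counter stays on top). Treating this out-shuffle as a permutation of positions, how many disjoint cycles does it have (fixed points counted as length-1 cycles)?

Trace each unvisited position around until it returns:
(0) (1 2 4 8 16 3 ... len 28) (29)
3 cycles in total.

3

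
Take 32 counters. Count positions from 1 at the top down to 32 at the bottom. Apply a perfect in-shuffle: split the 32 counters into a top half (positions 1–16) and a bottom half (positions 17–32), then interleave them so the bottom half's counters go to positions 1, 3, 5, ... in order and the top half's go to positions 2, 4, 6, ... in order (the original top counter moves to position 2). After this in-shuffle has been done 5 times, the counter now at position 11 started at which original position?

22

Work backwards from position 11, undoing one in-shuffle at a time:
11 ← 22 ← 11 ← 22 ← 11 ← 22
So the counter now at position 11 started at position 22.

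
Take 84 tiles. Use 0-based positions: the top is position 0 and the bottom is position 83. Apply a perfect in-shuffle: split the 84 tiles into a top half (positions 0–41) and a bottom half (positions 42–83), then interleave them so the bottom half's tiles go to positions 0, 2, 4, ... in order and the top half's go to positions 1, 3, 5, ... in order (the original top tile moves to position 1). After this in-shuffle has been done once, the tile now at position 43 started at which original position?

Work backwards from position 43, undoing one in-shuffle at a time:
43 ← 21
So the tile now at position 43 started at position 21.

21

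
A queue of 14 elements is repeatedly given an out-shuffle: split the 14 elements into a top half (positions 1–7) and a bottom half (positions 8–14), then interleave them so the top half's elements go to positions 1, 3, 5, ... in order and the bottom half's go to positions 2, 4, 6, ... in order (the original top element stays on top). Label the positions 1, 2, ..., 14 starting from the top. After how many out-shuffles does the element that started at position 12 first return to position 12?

Follow position 12 under repeated out-shuffles:
12 → 10 → 6 → 11 → 8 → 2 → 3 → 5 → 9 → 4 → 7 → 13 → 12
It first returns after 12 out-shuffles.

12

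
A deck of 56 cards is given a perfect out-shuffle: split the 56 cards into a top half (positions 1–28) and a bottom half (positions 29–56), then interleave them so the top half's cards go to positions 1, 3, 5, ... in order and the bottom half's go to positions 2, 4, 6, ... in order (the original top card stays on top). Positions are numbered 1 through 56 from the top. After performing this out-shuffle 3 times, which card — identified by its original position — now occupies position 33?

5

Work backwards from position 33, undoing one out-shuffle at a time:
33 ← 17 ← 9 ← 5
So the card now at position 33 started at position 5.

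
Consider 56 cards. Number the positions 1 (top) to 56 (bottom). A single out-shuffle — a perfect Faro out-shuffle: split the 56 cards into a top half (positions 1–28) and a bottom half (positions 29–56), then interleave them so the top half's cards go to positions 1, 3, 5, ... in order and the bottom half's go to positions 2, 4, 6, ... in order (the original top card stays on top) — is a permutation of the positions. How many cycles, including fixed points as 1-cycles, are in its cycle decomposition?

Trace each unvisited position around until it returns:
(1) (2 3 5 9 17 33 ... len 20) (4 7 13 25 49 42 ... len 20) (6 11 21 41 26 51 46 36 16 31) (12 23 45 34) (56)
6 cycles in total.

6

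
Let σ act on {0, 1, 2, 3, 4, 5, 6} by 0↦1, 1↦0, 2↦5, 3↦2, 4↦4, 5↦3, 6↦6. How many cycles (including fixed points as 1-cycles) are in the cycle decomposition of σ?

4

Cycle decomposition: (0 1) (2 5 3) (4) (6).
4 cycles.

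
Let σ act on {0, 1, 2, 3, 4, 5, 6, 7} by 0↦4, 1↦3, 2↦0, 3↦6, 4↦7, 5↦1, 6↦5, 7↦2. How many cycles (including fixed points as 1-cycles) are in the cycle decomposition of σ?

2

Cycle decomposition: (0 4 7 2) (1 3 6 5).
2 cycles.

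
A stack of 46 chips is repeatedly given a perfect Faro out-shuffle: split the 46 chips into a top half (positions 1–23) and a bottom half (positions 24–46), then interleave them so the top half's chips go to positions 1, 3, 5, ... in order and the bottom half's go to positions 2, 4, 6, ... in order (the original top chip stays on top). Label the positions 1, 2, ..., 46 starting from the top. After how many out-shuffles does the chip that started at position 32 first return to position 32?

Follow position 32 under repeated out-shuffles:
32 → 18 → 35 → 24 → 2 → 3 → 5 → 9 → 17 → 33 → 20 → 39 → 32
It first returns after 12 out-shuffles.

12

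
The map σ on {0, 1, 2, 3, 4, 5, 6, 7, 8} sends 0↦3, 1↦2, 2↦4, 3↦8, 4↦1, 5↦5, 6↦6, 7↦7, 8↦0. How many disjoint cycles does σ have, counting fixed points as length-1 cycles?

Cycle decomposition: (0 3 8) (1 2 4) (5) (6) (7).
5 cycles.

5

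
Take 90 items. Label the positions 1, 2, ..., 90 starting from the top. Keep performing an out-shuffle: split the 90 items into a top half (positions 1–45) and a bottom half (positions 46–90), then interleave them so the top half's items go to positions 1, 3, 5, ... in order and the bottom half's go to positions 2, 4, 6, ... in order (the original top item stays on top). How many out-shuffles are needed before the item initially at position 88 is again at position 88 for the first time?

11

Follow position 88 under repeated out-shuffles:
88 → 86 → 82 → 74 → 58 → 26 → 51 → 12 → 23 → 45 → 89 → 88
It first returns after 11 out-shuffles.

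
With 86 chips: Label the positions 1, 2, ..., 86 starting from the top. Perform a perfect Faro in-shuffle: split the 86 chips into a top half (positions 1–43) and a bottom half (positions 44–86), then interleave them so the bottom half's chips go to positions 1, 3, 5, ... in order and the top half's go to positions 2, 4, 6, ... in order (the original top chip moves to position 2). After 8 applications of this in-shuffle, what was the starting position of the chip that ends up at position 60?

75

Work backwards from position 60, undoing one in-shuffle at a time:
60 ← 30 ← 15 ← 51 ← 69 ← 78 ← 39 ← 63 ← 75
So the chip now at position 60 started at position 75.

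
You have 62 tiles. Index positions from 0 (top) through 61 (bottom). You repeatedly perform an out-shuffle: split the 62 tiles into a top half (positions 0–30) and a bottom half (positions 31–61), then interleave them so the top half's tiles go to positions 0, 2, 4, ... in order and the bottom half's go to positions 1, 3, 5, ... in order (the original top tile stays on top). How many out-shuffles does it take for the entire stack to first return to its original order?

The out-shuffle permutes the 62 positions with cycle lengths [1, 1, 60].
Every tile is home exactly when every cycle has completed a whole number of laps, i.e. after lcm(1, 60) = 60 out-shuffles.

60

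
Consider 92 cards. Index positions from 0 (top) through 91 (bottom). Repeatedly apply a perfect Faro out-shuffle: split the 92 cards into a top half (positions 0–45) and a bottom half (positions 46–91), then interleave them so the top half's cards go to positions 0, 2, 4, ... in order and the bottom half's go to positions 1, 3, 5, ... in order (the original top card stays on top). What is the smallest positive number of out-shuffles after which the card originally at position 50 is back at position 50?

Follow position 50 under repeated out-shuffles:
50 → 9 → 18 → 36 → 72 → 53 → 15 → 30 → 60 → 29 → 58 → 25 → 50
It first returns after 12 out-shuffles.

12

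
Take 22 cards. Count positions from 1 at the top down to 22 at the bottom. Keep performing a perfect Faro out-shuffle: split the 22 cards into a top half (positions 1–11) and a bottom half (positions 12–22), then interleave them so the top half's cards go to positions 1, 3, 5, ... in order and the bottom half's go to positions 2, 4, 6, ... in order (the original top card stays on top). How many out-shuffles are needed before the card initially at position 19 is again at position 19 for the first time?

3

Follow position 19 under repeated out-shuffles:
19 → 16 → 10 → 19
It first returns after 3 out-shuffles.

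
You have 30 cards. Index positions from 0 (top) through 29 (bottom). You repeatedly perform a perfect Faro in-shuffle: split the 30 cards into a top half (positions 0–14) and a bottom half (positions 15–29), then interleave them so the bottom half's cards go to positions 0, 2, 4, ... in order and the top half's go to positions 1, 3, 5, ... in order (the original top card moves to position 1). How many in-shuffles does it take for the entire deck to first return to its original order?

5

The in-shuffle permutes the 30 positions with cycle lengths [5, 5, 5, 5, 5, 5].
Every card is home exactly when every cycle has completed a whole number of laps, i.e. after lcm(5) = 5 in-shuffles.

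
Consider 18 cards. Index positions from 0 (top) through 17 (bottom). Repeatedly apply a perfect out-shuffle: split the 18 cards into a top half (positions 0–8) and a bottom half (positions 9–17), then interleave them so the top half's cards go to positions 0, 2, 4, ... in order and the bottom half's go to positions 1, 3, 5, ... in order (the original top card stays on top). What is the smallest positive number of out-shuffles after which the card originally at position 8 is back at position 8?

Follow position 8 under repeated out-shuffles:
8 → 16 → 15 → 13 → 9 → 1 → 2 → 4 → 8
It first returns after 8 out-shuffles.

8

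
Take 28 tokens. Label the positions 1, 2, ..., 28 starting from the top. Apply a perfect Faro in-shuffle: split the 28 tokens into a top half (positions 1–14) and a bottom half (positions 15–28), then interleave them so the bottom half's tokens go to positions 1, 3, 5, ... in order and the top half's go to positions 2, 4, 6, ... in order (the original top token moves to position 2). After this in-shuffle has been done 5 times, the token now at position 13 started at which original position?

Work backwards from position 13, undoing one in-shuffle at a time:
13 ← 21 ← 25 ← 27 ← 28 ← 14
So the token now at position 13 started at position 14.

14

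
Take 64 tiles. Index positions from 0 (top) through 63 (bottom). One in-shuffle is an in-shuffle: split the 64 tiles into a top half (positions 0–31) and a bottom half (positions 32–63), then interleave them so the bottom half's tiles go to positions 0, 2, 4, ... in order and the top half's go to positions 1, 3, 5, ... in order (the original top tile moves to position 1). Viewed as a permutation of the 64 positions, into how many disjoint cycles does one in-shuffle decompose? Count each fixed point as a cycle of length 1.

Trace each unvisited position around until it returns:
(0 1 3 7 15 31 ... len 12) (2 5 11 23 47 30 ... len 12) (4 9 19 39 14 29 ... len 12) (6 13 27 55 46 28 ... len 12) (10 21 43 22 45 26 ... len 12) (12 25 51 38)
6 cycles in total.

6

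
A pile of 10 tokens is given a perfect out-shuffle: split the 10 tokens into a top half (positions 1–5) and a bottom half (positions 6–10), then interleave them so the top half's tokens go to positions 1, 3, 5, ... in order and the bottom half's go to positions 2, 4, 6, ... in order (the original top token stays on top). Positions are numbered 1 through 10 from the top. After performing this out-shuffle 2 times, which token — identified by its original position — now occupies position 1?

Work backwards from position 1, undoing one out-shuffle at a time:
1 ← 1 ← 1
So the token now at position 1 started at position 1.

1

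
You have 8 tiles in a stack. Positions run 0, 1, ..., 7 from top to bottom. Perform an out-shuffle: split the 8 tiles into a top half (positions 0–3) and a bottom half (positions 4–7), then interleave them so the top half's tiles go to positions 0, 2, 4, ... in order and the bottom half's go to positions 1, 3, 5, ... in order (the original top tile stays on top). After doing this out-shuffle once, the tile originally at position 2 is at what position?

4

Track the tile's position through each out-shuffle:
2 → 4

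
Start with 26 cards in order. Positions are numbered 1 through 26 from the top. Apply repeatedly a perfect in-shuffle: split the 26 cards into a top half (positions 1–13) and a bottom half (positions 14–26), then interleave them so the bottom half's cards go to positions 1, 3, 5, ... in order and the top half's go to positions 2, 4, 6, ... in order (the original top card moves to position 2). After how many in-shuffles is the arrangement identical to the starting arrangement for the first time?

The in-shuffle permutes the 26 positions with cycle lengths [2, 6, 18].
Every card is home exactly when every cycle has completed a whole number of laps, i.e. after lcm(2, 6, 18) = 18 in-shuffles.

18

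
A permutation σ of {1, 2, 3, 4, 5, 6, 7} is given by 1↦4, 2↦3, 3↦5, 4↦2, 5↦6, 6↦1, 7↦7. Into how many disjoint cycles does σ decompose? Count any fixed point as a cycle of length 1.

2

Cycle decomposition: (1 4 2 3 5 6) (7).
2 cycles.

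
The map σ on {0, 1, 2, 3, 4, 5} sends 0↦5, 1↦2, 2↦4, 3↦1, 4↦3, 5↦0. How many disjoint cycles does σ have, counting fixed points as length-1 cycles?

Cycle decomposition: (0 5) (1 2 4 3).
2 cycles.

2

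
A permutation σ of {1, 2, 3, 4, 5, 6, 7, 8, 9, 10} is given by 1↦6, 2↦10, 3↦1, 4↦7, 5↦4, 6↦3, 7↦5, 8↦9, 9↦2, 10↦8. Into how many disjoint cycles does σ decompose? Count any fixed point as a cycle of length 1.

3

Cycle decomposition: (1 6 3) (2 10 8 9) (4 7 5).
3 cycles.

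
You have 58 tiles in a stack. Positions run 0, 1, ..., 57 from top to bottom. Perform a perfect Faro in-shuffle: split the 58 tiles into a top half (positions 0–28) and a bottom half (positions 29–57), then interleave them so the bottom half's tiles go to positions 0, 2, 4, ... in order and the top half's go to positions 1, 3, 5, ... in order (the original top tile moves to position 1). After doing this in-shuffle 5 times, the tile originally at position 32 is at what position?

52

Track the tile's position through each in-shuffle:
32 → 6 → 13 → 27 → 55 → 52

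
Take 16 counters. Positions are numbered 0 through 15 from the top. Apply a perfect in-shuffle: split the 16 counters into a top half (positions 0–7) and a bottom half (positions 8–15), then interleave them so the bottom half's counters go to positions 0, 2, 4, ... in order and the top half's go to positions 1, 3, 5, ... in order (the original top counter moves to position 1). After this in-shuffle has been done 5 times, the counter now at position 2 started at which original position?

Work backwards from position 2, undoing one in-shuffle at a time:
2 ← 9 ← 4 ← 10 ← 13 ← 6
So the counter now at position 2 started at position 6.

6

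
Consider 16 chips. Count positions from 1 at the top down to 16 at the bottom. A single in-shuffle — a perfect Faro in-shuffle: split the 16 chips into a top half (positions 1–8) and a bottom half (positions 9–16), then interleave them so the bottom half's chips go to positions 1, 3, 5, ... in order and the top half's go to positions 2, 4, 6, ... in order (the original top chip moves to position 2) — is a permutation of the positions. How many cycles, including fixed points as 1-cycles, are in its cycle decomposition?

2

Trace each unvisited position around until it returns:
(1 2 4 8 16 15 13 9) (3 6 12 7 14 11 5 10)
2 cycles in total.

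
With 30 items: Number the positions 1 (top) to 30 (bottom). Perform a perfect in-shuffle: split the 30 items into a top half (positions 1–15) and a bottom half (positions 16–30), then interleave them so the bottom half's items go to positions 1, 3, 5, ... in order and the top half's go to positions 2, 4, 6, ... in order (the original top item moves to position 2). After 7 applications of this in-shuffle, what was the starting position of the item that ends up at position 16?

Work backwards from position 16, undoing one in-shuffle at a time:
16 ← 8 ← 4 ← 2 ← 1 ← 16 ← 8 ← 4
So the item now at position 16 started at position 4.

4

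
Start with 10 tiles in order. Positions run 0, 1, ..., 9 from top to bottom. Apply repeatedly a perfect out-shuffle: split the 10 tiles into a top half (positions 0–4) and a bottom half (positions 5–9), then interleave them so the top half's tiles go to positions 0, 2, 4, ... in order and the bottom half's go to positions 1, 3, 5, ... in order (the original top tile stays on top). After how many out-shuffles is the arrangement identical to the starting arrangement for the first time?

6

The out-shuffle permutes the 10 positions with cycle lengths [1, 1, 2, 6].
Every tile is home exactly when every cycle has completed a whole number of laps, i.e. after lcm(1, 2, 6) = 6 out-shuffles.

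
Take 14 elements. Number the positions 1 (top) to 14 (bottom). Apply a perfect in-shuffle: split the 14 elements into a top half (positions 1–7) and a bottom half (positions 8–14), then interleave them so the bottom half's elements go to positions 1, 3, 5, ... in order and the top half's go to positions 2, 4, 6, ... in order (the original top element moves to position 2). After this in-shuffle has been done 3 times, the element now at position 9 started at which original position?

Work backwards from position 9, undoing one in-shuffle at a time:
9 ← 12 ← 6 ← 3
So the element now at position 9 started at position 3.

3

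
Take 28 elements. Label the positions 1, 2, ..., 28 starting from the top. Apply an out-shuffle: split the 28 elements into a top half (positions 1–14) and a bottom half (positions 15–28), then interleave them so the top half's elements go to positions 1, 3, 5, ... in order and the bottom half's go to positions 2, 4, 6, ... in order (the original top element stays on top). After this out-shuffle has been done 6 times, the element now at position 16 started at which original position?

16

Work backwards from position 16, undoing one out-shuffle at a time:
16 ← 22 ← 25 ← 13 ← 7 ← 4 ← 16
So the element now at position 16 started at position 16.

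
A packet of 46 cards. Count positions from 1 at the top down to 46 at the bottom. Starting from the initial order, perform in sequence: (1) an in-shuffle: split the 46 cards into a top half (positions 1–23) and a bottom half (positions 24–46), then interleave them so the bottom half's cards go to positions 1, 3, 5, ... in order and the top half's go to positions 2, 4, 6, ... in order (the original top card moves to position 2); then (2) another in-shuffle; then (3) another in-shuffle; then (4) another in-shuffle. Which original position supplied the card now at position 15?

Undo the operations in reverse order, starting from position 15:
  undo op 4 (in-shuffle, from bottom half): 15 ← 31
  undo op 3 (in-shuffle, from bottom half): 31 ← 39
  undo op 2 (in-shuffle, from bottom half): 39 ← 43
  undo op 1 (in-shuffle, from bottom half): 43 ← 45
So the card at position 15 came from original position 45.

45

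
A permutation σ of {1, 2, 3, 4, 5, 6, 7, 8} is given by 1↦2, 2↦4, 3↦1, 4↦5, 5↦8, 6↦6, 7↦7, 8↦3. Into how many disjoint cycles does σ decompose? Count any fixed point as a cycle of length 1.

3

Cycle decomposition: (1 2 4 5 8 3) (6) (7).
3 cycles.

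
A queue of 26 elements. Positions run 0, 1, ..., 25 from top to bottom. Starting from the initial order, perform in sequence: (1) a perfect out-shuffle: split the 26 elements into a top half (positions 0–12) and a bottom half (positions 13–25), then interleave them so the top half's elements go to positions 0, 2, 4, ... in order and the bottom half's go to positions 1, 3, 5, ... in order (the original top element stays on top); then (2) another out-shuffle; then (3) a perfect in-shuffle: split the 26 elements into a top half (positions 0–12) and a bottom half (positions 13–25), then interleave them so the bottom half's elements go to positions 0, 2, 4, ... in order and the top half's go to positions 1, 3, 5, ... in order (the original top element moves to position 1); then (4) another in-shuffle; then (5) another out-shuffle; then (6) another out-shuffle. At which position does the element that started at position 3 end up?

Track the element from position 3 forward through each operation:
  after op 1 (out-shuffle): 3 → 6
  after op 2 (out-shuffle): 6 → 12
  after op 3 (in-shuffle): 12 → 25
  after op 4 (in-shuffle): 25 → 24
  after op 5 (out-shuffle): 24 → 23
  after op 6 (out-shuffle): 23 → 21

21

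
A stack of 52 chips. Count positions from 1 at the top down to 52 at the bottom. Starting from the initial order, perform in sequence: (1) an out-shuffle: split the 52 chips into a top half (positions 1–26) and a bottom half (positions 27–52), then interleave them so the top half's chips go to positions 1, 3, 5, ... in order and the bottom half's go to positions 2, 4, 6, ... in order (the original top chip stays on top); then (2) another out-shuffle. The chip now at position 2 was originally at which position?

Undo the operations in reverse order, starting from position 2:
  undo op 2 (out-shuffle, from bottom half): 2 ← 27
  undo op 1 (out-shuffle, from top half): 27 ← 14
So the chip at position 2 came from original position 14.

14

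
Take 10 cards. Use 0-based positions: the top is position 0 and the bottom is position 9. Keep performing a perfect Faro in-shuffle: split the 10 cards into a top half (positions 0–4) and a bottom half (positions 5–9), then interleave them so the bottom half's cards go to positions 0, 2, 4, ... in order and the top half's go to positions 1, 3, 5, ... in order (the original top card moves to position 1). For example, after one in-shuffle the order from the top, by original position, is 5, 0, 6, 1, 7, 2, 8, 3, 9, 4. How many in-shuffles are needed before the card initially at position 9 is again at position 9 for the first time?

10

Follow position 9 under repeated in-shuffles:
9 → 8 → 6 → 2 → 5 → 0 → 1 → 3 → 7 → 4 → 9
It first returns after 10 in-shuffles.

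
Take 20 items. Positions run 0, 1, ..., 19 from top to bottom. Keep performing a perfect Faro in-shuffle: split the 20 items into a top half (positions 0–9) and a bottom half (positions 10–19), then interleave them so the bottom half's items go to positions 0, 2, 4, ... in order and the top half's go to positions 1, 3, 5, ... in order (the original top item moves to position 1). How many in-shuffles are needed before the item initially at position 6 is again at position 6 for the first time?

Follow position 6 under repeated in-shuffles:
6 → 13 → 6
It first returns after 2 in-shuffles.

2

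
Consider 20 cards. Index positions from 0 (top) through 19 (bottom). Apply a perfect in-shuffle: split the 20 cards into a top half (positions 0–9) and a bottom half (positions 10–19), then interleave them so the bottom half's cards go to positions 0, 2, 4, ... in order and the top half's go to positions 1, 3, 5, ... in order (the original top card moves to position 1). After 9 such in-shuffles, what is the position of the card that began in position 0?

Track the card's position through each in-shuffle:
0 → 1 → 3 → 7 → 15 → 10 → 0 → 1 → 3 → 7

7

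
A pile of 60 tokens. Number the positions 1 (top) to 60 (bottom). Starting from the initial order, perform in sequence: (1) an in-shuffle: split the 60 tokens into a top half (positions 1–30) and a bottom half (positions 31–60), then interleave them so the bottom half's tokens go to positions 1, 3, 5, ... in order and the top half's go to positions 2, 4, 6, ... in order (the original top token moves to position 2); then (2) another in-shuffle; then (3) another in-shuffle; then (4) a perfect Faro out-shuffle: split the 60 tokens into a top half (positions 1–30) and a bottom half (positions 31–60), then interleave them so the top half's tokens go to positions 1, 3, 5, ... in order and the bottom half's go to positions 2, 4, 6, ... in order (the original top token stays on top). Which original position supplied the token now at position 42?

Undo the operations in reverse order, starting from position 42:
  undo op 4 (out-shuffle, from bottom half): 42 ← 51
  undo op 3 (in-shuffle, from bottom half): 51 ← 56
  undo op 2 (in-shuffle, from top half): 56 ← 28
  undo op 1 (in-shuffle, from top half): 28 ← 14
So the token at position 42 came from original position 14.

14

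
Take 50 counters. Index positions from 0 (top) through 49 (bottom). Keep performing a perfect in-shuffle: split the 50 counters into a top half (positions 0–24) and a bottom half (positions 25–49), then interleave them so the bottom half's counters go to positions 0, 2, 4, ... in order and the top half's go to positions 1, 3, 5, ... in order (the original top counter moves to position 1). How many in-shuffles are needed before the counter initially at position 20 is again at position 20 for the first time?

8

Follow position 20 under repeated in-shuffles:
20 → 41 → 32 → 14 → 29 → 8 → 17 → 35 → 20
It first returns after 8 in-shuffles.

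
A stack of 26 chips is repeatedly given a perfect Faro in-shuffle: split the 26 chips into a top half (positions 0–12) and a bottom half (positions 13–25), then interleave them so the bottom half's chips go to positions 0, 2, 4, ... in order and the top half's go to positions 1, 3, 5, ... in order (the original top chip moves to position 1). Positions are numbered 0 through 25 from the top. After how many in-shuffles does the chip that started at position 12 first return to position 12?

18

Follow position 12 under repeated in-shuffles:
12 → 25 → 24 → 22 → 18 → 10 → 21 → 16 → 6 → 13 → 0 → 1 → 3 → 7 → 15 → 4 → 9 → 19 → 12
It first returns after 18 in-shuffles.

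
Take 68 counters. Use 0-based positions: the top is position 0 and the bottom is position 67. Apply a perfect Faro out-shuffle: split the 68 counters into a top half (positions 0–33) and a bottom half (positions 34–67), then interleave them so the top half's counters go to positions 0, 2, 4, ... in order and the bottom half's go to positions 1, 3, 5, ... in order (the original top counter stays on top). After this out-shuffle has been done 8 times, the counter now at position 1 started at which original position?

39

Work backwards from position 1, undoing one out-shuffle at a time:
1 ← 34 ← 17 ← 42 ← 21 ← 44 ← 22 ← 11 ← 39
So the counter now at position 1 started at position 39.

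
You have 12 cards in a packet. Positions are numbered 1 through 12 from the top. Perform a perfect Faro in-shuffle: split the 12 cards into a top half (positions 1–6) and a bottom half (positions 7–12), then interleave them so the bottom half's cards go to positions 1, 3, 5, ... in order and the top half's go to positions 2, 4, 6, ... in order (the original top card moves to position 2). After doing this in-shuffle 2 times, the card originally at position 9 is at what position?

10

Track the card's position through each in-shuffle:
9 → 5 → 10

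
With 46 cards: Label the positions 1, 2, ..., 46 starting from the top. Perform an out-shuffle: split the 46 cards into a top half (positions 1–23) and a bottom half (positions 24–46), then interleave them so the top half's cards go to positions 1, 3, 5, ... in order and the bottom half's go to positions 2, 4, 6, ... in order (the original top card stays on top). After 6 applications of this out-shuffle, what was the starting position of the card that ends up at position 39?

3

Work backwards from position 39, undoing one out-shuffle at a time:
39 ← 20 ← 33 ← 17 ← 9 ← 5 ← 3
So the card now at position 39 started at position 3.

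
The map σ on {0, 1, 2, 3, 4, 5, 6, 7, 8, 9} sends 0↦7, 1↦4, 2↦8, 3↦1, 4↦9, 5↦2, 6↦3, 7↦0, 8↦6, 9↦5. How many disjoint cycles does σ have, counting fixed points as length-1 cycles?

Cycle decomposition: (0 7) (1 4 9 5 2 8 6 3).
2 cycles.

2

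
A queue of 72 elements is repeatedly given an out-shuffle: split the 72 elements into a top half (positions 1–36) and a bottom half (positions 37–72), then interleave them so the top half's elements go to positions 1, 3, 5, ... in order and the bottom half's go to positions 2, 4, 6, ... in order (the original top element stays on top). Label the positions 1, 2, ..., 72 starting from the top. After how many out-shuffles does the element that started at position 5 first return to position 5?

Follow position 5 under repeated out-shuffles:
5 → 9 → 17 → 33 → 65 → 58 → 44 → 16 → ... → 5 (length 35)
It first returns after 35 out-shuffles.

35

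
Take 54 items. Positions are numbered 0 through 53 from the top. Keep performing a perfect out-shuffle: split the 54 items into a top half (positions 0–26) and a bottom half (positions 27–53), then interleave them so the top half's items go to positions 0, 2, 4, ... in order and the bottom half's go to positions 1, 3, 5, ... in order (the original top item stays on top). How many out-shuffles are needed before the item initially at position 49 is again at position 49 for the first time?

Follow position 49 under repeated out-shuffles:
49 → 45 → 37 → 21 → 42 → 31 → 9 → 18 → ... → 49 (length 52)
It first returns after 52 out-shuffles.

52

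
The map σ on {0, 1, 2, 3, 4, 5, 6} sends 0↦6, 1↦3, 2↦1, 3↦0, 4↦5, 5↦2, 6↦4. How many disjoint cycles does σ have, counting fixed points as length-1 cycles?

1

Cycle decomposition: (0 6 4 5 2 1 3).
1 cycle.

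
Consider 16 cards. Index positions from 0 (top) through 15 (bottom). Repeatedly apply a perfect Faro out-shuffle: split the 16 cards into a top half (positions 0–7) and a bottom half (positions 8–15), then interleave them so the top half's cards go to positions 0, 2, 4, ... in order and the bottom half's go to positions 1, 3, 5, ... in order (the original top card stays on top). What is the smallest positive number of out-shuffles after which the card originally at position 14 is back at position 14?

4

Follow position 14 under repeated out-shuffles:
14 → 13 → 11 → 7 → 14
It first returns after 4 out-shuffles.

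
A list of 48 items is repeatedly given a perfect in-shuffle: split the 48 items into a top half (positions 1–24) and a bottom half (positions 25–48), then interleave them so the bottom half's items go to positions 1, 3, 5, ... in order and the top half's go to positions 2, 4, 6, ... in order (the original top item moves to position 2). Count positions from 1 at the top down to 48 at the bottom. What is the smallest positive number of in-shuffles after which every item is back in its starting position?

21

The in-shuffle permutes the 48 positions with cycle lengths [3, 3, 21, 21].
Every item is home exactly when every cycle has completed a whole number of laps, i.e. after lcm(3, 21) = 21 in-shuffles.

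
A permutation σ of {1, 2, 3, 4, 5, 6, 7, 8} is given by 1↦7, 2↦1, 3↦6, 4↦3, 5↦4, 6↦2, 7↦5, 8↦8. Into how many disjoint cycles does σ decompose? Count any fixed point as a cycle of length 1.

2

Cycle decomposition: (1 7 5 4 3 6 2) (8).
2 cycles.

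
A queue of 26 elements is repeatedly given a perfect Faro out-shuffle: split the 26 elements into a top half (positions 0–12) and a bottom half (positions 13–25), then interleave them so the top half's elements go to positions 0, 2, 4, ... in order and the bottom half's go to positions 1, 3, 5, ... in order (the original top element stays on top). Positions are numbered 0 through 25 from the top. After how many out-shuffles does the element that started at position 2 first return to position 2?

Follow position 2 under repeated out-shuffles:
2 → 4 → 8 → 16 → 7 → 14 → 3 → 6 → 12 → 24 → 23 → 21 → 17 → 9 → 18 → 11 → 22 → 19 → 13 → 1 → 2
It first returns after 20 out-shuffles.

20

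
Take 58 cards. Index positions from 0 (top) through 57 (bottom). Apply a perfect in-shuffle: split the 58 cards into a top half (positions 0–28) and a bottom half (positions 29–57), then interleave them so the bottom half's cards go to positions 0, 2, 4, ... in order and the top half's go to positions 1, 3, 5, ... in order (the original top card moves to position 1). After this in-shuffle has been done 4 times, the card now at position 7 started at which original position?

29

Work backwards from position 7, undoing one in-shuffle at a time:
7 ← 3 ← 1 ← 0 ← 29
So the card now at position 7 started at position 29.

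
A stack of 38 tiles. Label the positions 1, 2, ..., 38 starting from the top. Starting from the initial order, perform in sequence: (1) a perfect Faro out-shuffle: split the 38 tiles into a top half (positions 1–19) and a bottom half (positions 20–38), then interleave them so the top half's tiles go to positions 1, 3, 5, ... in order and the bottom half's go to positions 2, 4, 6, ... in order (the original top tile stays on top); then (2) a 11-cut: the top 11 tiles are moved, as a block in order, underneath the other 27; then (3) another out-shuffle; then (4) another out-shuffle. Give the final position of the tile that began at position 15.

Track the tile from position 15 forward through each operation:
  after op 1 (out-shuffle): 15 → 29
  after op 2 (cut 11): 29 → 18
  after op 3 (out-shuffle): 18 → 35
  after op 4 (out-shuffle): 35 → 32

32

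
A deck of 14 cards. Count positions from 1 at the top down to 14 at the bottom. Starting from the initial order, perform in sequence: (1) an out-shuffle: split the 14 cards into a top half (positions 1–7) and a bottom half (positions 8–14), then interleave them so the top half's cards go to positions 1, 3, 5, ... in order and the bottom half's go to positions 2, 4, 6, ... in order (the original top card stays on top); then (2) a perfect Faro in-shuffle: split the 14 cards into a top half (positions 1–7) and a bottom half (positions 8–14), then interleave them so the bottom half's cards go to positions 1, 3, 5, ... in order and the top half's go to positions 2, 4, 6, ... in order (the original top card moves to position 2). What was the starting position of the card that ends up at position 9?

Undo the operations in reverse order, starting from position 9:
  undo op 2 (in-shuffle, from bottom half): 9 ← 12
  undo op 1 (out-shuffle, from bottom half): 12 ← 13
So the card at position 9 came from original position 13.

13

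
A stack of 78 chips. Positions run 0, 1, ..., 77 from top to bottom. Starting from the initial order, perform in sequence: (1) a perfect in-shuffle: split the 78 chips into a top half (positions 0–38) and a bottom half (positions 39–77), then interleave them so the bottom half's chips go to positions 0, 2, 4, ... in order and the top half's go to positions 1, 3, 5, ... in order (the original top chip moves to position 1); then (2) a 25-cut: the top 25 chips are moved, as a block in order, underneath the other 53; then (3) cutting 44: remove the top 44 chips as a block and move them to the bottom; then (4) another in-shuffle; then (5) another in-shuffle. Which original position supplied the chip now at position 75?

Undo the operations in reverse order, starting from position 75:
  undo op 5 (in-shuffle, from top half): 75 ← 37
  undo op 4 (in-shuffle, from top half): 37 ← 18
  undo op 3 (cut 44): 18 ← 62
  undo op 2 (cut 25): 62 ← 9
  undo op 1 (in-shuffle, from top half): 9 ← 4
So the chip at position 75 came from original position 4.

4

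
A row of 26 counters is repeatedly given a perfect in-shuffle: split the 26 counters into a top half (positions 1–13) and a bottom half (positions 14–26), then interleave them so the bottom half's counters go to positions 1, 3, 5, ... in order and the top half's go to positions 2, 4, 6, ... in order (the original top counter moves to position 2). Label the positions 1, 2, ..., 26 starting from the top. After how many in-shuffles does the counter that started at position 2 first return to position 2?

18

Follow position 2 under repeated in-shuffles:
2 → 4 → 8 → 16 → 5 → 10 → 20 → 13 → 26 → 25 → 23 → 19 → 11 → 22 → 17 → 7 → 14 → 1 → 2
It first returns after 18 in-shuffles.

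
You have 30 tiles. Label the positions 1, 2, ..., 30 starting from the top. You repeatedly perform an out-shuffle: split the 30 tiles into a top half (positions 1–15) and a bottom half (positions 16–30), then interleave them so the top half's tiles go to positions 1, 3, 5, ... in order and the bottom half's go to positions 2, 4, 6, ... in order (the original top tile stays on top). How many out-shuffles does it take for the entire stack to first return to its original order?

28

The out-shuffle permutes the 30 positions with cycle lengths [1, 1, 28].
Every tile is home exactly when every cycle has completed a whole number of laps, i.e. after lcm(1, 28) = 28 out-shuffles.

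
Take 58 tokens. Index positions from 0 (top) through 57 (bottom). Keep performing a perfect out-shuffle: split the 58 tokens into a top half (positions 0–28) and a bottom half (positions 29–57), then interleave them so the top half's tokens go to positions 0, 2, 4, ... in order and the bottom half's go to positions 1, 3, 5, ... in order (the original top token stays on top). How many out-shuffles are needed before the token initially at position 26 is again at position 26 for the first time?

Follow position 26 under repeated out-shuffles:
26 → 52 → 47 → 37 → 17 → 34 → 11 → 22 → 44 → 31 → 5 → 10 → 20 → 40 → 23 → 46 → 35 → 13 → 26
It first returns after 18 out-shuffles.

18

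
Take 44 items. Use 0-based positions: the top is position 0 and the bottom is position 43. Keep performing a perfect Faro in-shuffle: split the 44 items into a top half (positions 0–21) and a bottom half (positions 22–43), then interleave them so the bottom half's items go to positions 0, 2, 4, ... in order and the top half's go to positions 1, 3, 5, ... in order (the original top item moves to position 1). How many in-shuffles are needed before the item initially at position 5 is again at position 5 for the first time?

Follow position 5 under repeated in-shuffles:
5 → 11 → 23 → 2 → 5
It first returns after 4 in-shuffles.

4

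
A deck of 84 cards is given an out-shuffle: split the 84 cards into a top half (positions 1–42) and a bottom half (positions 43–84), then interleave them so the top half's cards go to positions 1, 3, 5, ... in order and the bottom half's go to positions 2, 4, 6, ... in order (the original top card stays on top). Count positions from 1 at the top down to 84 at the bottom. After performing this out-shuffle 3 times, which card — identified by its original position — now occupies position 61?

50

Work backwards from position 61, undoing one out-shuffle at a time:
61 ← 31 ← 16 ← 50
So the card now at position 61 started at position 50.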